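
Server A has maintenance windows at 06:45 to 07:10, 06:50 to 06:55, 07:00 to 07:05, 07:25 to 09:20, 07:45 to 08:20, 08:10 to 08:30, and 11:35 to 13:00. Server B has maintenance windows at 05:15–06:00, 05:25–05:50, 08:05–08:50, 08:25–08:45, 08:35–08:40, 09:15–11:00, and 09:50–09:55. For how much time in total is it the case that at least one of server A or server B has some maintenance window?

Merge the first list: 06:45-07:10, 07:25-09:20, 11:35-13:00.
Merge the second list: 05:15-06:00, 08:05-08:50, 09:15-11:00.
A ∪ B = 05:15-06:00, 06:45-07:10, 07:25-11:00, 11:35-13:00.
Total: 45 min + 25 min + 3 h 35 min + 1 h 25 min = 6 h 10 min.

6 h 10 min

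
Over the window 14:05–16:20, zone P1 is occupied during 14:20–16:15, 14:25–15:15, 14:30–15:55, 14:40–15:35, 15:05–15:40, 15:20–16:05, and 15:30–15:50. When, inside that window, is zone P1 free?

The merged coverage is 14:20–16:15.
Gaps within 14:05–16:20: 14:05–14:20, 16:15–16:20.

14:05–14:20, 16:15–16:20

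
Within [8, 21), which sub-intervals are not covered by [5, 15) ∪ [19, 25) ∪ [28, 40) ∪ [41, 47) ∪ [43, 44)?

[15, 19)

The merged coverage is [5, 15), [19, 25), [28, 40), [41, 47).
Gaps within [8, 21): [15, 19).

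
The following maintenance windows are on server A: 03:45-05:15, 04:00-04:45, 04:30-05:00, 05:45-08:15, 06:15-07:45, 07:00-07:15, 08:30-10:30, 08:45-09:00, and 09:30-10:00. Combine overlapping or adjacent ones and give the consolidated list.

03:45–05:15, 05:45–08:15, 08:30–10:30

04:00–04:45 overlaps/touches 03:45–05:15 → extend to 03:45–05:15.
04:30–05:00 overlaps/touches 03:45–05:15 → extend to 03:45–05:15.
05:45–08:15 is disjoint → start new block.
06:15–07:45 overlaps/touches 05:45–08:15 → extend to 05:45–08:15.
07:00–07:15 overlaps/touches 05:45–08:15 → extend to 05:45–08:15.
08:30–10:30 is disjoint → start new block.
08:45–09:00 overlaps/touches 08:30–10:30 → extend to 08:30–10:30.
09:30–10:00 overlaps/touches 08:30–10:30 → extend to 08:30–10:30.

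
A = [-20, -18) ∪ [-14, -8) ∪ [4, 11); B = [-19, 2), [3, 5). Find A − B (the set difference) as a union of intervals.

[-20, -19) ∪ [5, 11)

[-20, -18) with B removed leaves [-20, -19).
[-14, -8) lies entirely inside B → drops out.
[4, 11) with B removed leaves [5, 11).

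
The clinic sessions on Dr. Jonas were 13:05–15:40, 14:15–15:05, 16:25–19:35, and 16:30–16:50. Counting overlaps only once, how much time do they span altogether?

5 h 45 min

Merged: 13:05–15:40, 16:25–19:35.
Lengths: 2 h 35 min + 3 h 10 min = 5 h 45 min.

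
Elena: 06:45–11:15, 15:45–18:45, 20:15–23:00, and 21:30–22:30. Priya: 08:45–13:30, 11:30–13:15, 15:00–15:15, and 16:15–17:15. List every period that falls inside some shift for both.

08:45-11:15, 16:15-17:15

Merge the first list: 06:45-11:15, 15:45-18:45, 20:15-23:00.
Merge the second list: 08:45-13:30, 15:00-15:15, 16:15-17:15.
06:45-11:15 meets the second set on 08:45-11:15.
15:45-18:45 meets the second set on 16:15-17:15.
20:15-23:00: no overlap with the second set.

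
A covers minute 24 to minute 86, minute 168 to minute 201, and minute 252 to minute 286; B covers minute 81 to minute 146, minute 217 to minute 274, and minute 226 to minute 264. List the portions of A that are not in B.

Second set merges to minute 81 to minute 146, minute 217 to minute 274.
minute 24 to minute 86 with B removed leaves minute 24 to minute 81.
minute 168 to minute 201 is untouched.
minute 252 to minute 286 with B removed leaves minute 274 to minute 286.

minute 24 to minute 81, minute 168 to minute 201, minute 274 to minute 286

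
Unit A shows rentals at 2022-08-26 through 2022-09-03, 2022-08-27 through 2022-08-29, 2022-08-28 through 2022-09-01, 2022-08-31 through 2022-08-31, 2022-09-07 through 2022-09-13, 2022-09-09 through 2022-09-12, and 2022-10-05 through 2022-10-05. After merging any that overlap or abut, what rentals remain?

2022-08-27 through 2022-08-29 overlaps/touches 2022-08-26 through 2022-09-03 → extend to 2022-08-26 through 2022-09-03.
2022-08-28 through 2022-09-01 overlaps/touches 2022-08-26 through 2022-09-03 → extend to 2022-08-26 through 2022-09-03.
2022-08-31 through 2022-08-31 overlaps/touches 2022-08-26 through 2022-09-03 → extend to 2022-08-26 through 2022-09-03.
2022-09-07 through 2022-09-13 is disjoint → start new block.
2022-09-09 through 2022-09-12 overlaps/touches 2022-09-07 through 2022-09-13 → extend to 2022-09-07 through 2022-09-13.
2022-10-05 through 2022-10-05 is disjoint → start new block.

2022-08-26 through 2022-09-03, 2022-09-07 through 2022-09-13, 2022-10-05 through 2022-10-05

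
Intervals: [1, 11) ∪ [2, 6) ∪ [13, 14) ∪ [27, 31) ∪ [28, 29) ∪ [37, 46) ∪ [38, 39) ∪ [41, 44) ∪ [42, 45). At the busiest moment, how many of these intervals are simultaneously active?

Walk the sorted start/end points keeping a running depth.
The depth first hits 3 at 42.

3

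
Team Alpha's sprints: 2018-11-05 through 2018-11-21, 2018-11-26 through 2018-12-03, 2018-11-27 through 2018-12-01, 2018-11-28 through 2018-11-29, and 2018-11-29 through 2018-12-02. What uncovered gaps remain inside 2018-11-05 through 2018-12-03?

The merged coverage is 2018-11-05 through 2018-11-21, 2018-11-26 through 2018-12-03.
Gaps within 2018-11-05 through 2018-12-03: 2018-11-22 through 2018-11-25.

2018-11-22 through 2018-11-25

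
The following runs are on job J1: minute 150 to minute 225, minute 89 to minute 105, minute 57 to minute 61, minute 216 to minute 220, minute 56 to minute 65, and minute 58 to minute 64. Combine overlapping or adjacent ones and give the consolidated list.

minute 56 to minute 65, minute 89 to minute 105, minute 150 to minute 225

Sort by start: minute 56 to minute 65, minute 57 to minute 61, minute 58 to minute 64, minute 89 to minute 105, minute 150 to minute 225, minute 216 to minute 220.
minute 57 to minute 61 overlaps/touches minute 56 to minute 65 → extend to minute 56 to minute 65.
minute 58 to minute 64 overlaps/touches minute 56 to minute 65 → extend to minute 56 to minute 65.
minute 89 to minute 105 is disjoint → start new block.
minute 150 to minute 225 is disjoint → start new block.
minute 216 to minute 220 overlaps/touches minute 150 to minute 225 → extend to minute 150 to minute 225.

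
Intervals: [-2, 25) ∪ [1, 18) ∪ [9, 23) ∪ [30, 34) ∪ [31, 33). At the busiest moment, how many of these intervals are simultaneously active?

Sweep endpoints in order; track running count of active intervals.
Peak of 3 reached at 9.

3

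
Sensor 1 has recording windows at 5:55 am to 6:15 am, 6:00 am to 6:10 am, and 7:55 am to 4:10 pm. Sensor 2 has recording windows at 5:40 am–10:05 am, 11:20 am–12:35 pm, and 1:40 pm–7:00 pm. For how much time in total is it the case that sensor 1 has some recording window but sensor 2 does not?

2 h 20 min

Merge the first list: 5:55 am–6:15 am, 7:55 am–4:10 pm.
A \ B = 10:05 am–11:20 am, 12:35 pm–1:40 pm.
Total: 1 h 15 min + 1 h 5 min = 2 h 20 min.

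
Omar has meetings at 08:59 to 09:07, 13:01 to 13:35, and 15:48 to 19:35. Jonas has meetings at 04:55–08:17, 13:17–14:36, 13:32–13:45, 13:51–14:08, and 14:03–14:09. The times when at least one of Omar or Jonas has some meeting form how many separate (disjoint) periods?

4

B, merged: 04:55–08:17, 13:17–14:36.
A ∪ B = 04:55–08:17, 08:59–09:07, 13:01–14:36, 15:48–19:35.
That is 4 disjoint pieces.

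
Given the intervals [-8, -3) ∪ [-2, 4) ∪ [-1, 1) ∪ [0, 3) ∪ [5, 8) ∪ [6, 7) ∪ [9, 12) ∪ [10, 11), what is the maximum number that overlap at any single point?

At 0, 3 of the intervals are simultaneously active.
No point has more.

3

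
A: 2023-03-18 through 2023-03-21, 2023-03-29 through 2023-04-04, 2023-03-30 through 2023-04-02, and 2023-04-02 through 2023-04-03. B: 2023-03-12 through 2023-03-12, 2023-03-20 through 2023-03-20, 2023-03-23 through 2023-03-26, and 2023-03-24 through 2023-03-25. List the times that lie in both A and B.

2023-03-20 through 2023-03-20

First set merges to 2023-03-18 through 2023-03-21, 2023-03-29 through 2023-04-04.
Second set merges to 2023-03-12 through 2023-03-12, 2023-03-20 through 2023-03-20, 2023-03-23 through 2023-03-26.
2023-03-18 through 2023-03-21 meets the second set on 2023-03-20 through 2023-03-20.
2023-03-29 through 2023-04-04: no overlap with the second set.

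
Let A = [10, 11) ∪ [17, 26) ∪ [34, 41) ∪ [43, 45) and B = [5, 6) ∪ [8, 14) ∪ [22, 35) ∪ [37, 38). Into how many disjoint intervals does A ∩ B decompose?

4

A ∩ B = [10, 11), [22, 26), [34, 35), [37, 38).
That is 4 disjoint pieces.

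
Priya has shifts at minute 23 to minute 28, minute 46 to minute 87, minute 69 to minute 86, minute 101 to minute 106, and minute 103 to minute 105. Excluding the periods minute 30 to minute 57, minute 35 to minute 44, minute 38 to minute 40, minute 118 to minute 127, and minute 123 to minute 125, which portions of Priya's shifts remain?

Merge the first list: minute 23 to minute 28, minute 46 to minute 87, minute 101 to minute 106.
Merge the second list: minute 30 to minute 57, minute 118 to minute 127.
minute 23 to minute 28: no B overlap → unchanged.
minute 46 to minute 87 minus B → minute 57 to minute 87.
minute 101 to minute 106: no B overlap → unchanged.

minute 23 to minute 28, minute 57 to minute 87, minute 101 to minute 106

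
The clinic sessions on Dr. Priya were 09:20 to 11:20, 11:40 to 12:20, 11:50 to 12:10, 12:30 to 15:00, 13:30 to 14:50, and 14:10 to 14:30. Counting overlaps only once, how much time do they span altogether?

5 h 10 min

Merged: 09:20-11:20, 11:40-12:20, 12:30-15:00.
Lengths: 2 h + 40 min + 2 h 30 min = 5 h 10 min.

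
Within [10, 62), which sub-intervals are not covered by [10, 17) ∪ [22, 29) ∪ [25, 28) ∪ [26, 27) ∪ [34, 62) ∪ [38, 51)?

Covered (merged): [10, 17), [22, 29), [34, 62).
Gaps within [10, 62): [17, 22), [29, 34).

[17, 22) ∪ [29, 34)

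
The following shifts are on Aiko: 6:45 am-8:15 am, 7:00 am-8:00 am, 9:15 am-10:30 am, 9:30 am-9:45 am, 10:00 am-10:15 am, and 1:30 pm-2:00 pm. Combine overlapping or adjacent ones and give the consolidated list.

7:00 am–8:00 am overlaps/touches 6:45 am–8:15 am → extend to 6:45 am–8:15 am.
9:15 am–10:30 am is disjoint → start new block.
9:30 am–9:45 am overlaps/touches 9:15 am–10:30 am → extend to 9:15 am–10:30 am.
10:00 am–10:15 am overlaps/touches 9:15 am–10:30 am → extend to 9:15 am–10:30 am.
1:30 pm–2:00 pm is disjoint → start new block.

6:45 am–8:15 am, 9:15 am–10:30 am, 1:30 pm–2:00 pm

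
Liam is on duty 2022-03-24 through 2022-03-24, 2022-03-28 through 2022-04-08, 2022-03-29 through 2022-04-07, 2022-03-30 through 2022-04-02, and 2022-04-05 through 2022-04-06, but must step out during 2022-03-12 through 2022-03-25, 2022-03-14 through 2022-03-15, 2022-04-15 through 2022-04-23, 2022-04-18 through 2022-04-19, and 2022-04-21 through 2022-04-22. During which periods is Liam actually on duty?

2022-03-28 through 2022-04-08

A, merged: 2022-03-24 through 2022-03-24, 2022-03-28 through 2022-04-08.
B, merged: 2022-03-12 through 2022-03-25, 2022-04-15 through 2022-04-23.
2022-03-24 through 2022-03-24: fully covered by B → removed.
2022-03-28 through 2022-04-08: no B overlap → unchanged.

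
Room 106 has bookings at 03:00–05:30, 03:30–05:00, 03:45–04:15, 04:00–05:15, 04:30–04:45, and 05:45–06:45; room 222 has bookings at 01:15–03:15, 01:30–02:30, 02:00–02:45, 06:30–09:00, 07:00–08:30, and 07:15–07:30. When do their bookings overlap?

03:00–03:15, 06:30–06:45

A, merged: 03:00–05:30, 05:45–06:45.
B, merged: 01:15–03:15, 06:30–09:00.
03:00–05:30 meets the second set on 03:00–03:15.
05:45–06:45 meets the second set on 06:30–06:45.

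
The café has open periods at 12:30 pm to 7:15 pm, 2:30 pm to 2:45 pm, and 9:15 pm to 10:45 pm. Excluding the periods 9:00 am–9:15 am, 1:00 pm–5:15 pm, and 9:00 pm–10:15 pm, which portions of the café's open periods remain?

Merge the first list: 12:30 pm–7:15 pm, 9:15 pm–10:45 pm.
12:30 pm–7:15 pm \ B = 12:30 pm–1:00 pm, 5:15 pm–7:15 pm.
9:15 pm–10:45 pm \ B = 10:15 pm–10:45 pm.

12:30 pm–1:00 pm, 5:15 pm–7:15 pm, 10:15 pm–10:45 pm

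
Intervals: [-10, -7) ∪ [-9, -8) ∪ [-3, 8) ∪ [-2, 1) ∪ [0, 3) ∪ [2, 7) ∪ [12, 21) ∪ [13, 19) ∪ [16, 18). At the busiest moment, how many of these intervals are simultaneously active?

3

At 0, 3 of the intervals are simultaneously active.
No point has more.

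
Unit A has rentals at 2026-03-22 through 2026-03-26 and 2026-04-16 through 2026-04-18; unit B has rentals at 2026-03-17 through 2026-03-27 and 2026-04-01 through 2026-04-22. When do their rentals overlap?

2026-03-22 through 2026-03-26, 2026-04-16 through 2026-04-18

2026-03-22 through 2026-03-26 overlaps B on 2026-03-22 through 2026-03-26.
2026-04-16 through 2026-04-18 overlaps B on 2026-04-16 through 2026-04-18.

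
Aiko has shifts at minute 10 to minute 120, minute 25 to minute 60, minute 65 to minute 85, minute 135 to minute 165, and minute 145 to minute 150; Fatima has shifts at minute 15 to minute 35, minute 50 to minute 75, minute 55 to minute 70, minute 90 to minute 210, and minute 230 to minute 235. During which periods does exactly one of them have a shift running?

Merge the first list: minute 10 to minute 120, minute 135 to minute 165.
Merge the second list: minute 15 to minute 35, minute 50 to minute 75, minute 90 to minute 210, minute 230 to minute 235.
A \ B = minute 10 to minute 15, minute 35 to minute 50, minute 75 to minute 90.
B \ A = minute 120 to minute 135, minute 165 to minute 210, minute 230 to minute 235.
Union of the two gives the symmetric difference.

minute 10 to minute 15, minute 35 to minute 50, minute 75 to minute 90, minute 120 to minute 135, minute 165 to minute 210, minute 230 to minute 235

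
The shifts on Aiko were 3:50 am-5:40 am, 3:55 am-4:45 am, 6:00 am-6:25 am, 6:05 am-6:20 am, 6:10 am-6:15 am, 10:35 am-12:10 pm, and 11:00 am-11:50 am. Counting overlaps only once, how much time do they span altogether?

Merged: 3:50 am–5:40 am, 6:00 am–6:25 am, 10:35 am–12:10 pm.
Lengths: 1 h 50 min + 25 min + 1 h 35 min = 3 h 50 min.

3 h 50 min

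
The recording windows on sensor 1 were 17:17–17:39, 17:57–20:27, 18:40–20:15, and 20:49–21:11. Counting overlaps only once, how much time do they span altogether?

Merged: 17:17–17:39, 17:57–20:27, 20:49–21:11.
Lengths: 22 min + 2 h 30 min + 22 min = 3 h 14 min.

3 h 14 min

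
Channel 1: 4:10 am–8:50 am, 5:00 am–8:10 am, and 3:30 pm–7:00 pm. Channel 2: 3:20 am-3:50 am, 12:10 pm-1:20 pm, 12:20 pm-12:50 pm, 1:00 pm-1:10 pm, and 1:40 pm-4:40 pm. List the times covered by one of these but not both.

3:20 am–3:50 am, 4:10 am–8:50 am, 12:10 pm–1:20 pm, 1:40 pm–3:30 pm, 4:40 pm–7:00 pm

First set merges to 4:10 am–8:50 am, 3:30 pm–7:00 pm.
Second set merges to 3:20 am–3:50 am, 12:10 pm–1:20 pm, 1:40 pm–4:40 pm.
A \ B = 4:10 am–8:50 am, 4:40 pm–7:00 pm.
B \ A = 3:20 am–3:50 am, 12:10 pm–1:20 pm, 1:40 pm–3:30 pm.
Union of the two gives the symmetric difference.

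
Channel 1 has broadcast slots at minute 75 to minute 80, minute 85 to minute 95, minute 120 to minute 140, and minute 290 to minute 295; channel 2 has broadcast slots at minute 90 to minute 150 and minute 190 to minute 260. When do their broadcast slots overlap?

minute 90 to minute 95, minute 120 to minute 140

minute 75 to minute 80: no overlap with the second set.
minute 85 to minute 95 meets the second set on minute 90 to minute 95.
minute 120 to minute 140 meets the second set on minute 120 to minute 140.
minute 290 to minute 295: no overlap with the second set.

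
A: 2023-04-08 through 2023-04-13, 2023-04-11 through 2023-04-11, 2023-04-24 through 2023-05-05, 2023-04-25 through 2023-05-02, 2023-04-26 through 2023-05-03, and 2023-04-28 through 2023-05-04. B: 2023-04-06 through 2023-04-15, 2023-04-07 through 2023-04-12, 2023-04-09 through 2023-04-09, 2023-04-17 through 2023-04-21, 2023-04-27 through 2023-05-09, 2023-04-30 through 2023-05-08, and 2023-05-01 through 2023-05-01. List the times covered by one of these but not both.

2023-04-06 through 2023-04-07, 2023-04-14 through 2023-04-15, 2023-04-17 through 2023-04-21, 2023-04-24 through 2023-04-26, 2023-05-06 through 2023-05-09

First set merges to 2023-04-08 through 2023-04-13, 2023-04-24 through 2023-05-05.
Second set merges to 2023-04-06 through 2023-04-15, 2023-04-17 through 2023-04-21, 2023-04-27 through 2023-05-09.
A \ B = 2023-04-24 through 2023-04-26.
B \ A = 2023-04-06 through 2023-04-07, 2023-04-14 through 2023-04-15, 2023-04-17 through 2023-04-21, 2023-05-06 through 2023-05-09.
Union of the two gives the symmetric difference.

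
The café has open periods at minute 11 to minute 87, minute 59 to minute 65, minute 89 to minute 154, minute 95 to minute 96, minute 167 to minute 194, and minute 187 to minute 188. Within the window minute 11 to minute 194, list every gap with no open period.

The merged coverage is minute 11 to minute 87, minute 89 to minute 154, minute 167 to minute 194.
Uncovered inside minute 11 to minute 194: minute 87 to minute 89, minute 154 to minute 167.

minute 87 to minute 89, minute 154 to minute 167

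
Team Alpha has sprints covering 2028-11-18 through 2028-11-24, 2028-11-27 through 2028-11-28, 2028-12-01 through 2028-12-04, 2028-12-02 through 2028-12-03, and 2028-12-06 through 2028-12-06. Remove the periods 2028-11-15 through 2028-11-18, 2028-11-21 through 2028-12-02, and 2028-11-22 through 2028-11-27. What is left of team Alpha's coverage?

2028-11-19 through 2028-11-20, 2028-12-03 through 2028-12-04, 2028-12-06 through 2028-12-06

A, merged: 2028-11-18 through 2028-11-24, 2028-11-27 through 2028-11-28, 2028-12-01 through 2028-12-04, 2028-12-06 through 2028-12-06.
B, merged: 2028-11-15 through 2028-11-18, 2028-11-21 through 2028-12-02.
2028-11-18 through 2028-11-24 with B removed leaves 2028-11-19 through 2028-11-20.
2028-11-27 through 2028-11-28 lies entirely inside B → drops out.
2028-12-01 through 2028-12-04 with B removed leaves 2028-12-03 through 2028-12-04.
2028-12-06 through 2028-12-06 is untouched.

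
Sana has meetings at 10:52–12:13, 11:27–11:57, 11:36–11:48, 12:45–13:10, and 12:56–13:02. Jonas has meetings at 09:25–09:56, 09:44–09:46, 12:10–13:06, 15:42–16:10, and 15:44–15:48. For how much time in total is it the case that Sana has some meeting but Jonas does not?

A, merged: 10:52–12:13, 12:45–13:10.
B, merged: 09:25–09:56, 12:10–13:06, 15:42–16:10.
A \ B = 10:52–12:10, 13:06–13:10.
Total: 1 h 18 min + 4 min = 1 h 22 min.

1 h 22 min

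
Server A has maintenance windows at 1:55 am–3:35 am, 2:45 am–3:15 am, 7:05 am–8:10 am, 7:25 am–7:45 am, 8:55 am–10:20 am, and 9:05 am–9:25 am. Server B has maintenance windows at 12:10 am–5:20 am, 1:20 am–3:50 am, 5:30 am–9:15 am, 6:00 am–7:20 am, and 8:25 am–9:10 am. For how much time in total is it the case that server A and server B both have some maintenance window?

3 h 5 min

Merge the first list: 1:55 am–3:35 am, 7:05 am–8:10 am, 8:55 am–10:20 am.
Merge the second list: 12:10 am–5:20 am, 5:30 am–9:15 am.
A ∩ B = 1:55 am–3:35 am, 7:05 am–8:10 am, 8:55 am–9:15 am.
Total: 1 h 40 min + 1 h 5 min + 20 min = 3 h 5 min.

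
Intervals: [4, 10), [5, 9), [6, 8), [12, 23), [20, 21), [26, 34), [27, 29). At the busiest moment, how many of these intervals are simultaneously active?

Walk the sorted start/end points keeping a running depth.
The depth first hits 3 at 6.

3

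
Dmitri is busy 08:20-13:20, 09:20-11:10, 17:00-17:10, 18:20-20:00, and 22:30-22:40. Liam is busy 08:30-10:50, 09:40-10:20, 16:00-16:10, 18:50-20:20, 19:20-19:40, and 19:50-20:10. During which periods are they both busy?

08:30-10:50, 18:50-20:00

Merge the first list: 08:20-13:20, 17:00-17:10, 18:20-20:00, 22:30-22:40.
Merge the second list: 08:30-10:50, 16:00-16:10, 18:50-20:20.
08:20-13:20 meets the second set on 08:30-10:50.
17:00-17:10: no overlap with the second set.
18:20-20:00 meets the second set on 18:50-20:00.
22:30-22:40: no overlap with the second set.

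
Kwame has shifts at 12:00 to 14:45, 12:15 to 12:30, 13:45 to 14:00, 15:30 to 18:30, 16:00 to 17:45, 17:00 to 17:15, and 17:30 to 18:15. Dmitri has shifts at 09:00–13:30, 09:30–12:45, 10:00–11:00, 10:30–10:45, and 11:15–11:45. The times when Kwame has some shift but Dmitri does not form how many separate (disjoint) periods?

2

First set merges to 12:00–14:45, 15:30–18:30.
Second set merges to 09:00–13:30.
A \ B = 13:30–14:45, 15:30–18:30.
That is 2 disjoint pieces.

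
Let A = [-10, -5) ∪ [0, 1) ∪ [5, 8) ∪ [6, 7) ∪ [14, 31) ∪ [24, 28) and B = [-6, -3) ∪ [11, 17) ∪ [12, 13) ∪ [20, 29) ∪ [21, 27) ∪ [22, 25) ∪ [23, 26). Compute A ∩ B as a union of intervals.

A, merged: [-10, -5), [0, 1), [5, 8), [14, 31).
B, merged: [-6, -3), [11, 17), [20, 29).
[-10, -5) meets the second set on [-6, -5).
[0, 1): no overlap with the second set.
[5, 8): no overlap with the second set.
[14, 31) meets the second set on [14, 17), [20, 29).

[-6, -5) ∪ [14, 17) ∪ [20, 29)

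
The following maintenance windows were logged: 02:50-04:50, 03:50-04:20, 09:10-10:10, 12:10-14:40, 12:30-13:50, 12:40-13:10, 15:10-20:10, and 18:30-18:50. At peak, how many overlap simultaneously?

3

Walk the sorted start/end points keeping a running depth.
The depth first hits 3 at 12:40.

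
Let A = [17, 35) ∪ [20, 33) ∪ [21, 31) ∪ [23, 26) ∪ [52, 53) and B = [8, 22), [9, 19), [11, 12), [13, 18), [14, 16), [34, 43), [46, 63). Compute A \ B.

[22, 34)

First set merges to [17, 35), [52, 53).
Second set merges to [8, 22), [34, 43), [46, 63).
[17, 35) with B removed leaves [22, 34).
[52, 53) lies entirely inside B → drops out.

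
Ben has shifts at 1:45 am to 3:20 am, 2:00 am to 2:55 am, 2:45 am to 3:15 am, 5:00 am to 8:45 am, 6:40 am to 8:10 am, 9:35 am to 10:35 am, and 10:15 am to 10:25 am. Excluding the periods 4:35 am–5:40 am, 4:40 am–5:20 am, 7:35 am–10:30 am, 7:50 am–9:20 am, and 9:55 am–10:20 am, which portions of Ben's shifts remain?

1:45 am-3:20 am, 5:40 am-7:35 am, 10:30 am-10:35 am

A, merged: 1:45 am-3:20 am, 5:00 am-8:45 am, 9:35 am-10:35 am.
B, merged: 4:35 am-5:40 am, 7:35 am-10:30 am.
1:45 am-3:20 am: no B overlap → unchanged.
5:00 am-8:45 am minus B → 5:40 am-7:35 am.
9:35 am-10:35 am minus B → 10:30 am-10:35 am.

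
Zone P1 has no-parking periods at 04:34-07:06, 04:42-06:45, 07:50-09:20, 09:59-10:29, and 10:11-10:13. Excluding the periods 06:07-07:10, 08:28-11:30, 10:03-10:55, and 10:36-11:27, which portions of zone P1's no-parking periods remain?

First set merges to 04:34–07:06, 07:50–09:20, 09:59–10:29.
Second set merges to 06:07–07:10, 08:28–11:30.
04:34–07:06 \ B = 04:34–06:07.
07:50–09:20 \ B = 07:50–08:28.
09:59–10:29: entirely removed.

04:34–06:07, 07:50–08:28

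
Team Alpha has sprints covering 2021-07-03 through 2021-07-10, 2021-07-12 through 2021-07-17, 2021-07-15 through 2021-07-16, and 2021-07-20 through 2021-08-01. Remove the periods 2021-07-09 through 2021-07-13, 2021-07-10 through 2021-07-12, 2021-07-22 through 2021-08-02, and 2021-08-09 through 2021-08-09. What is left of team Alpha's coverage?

2021-07-03 through 2021-07-08, 2021-07-14 through 2021-07-17, 2021-07-20 through 2021-07-21

A, merged: 2021-07-03 through 2021-07-10, 2021-07-12 through 2021-07-17, 2021-07-20 through 2021-08-01.
B, merged: 2021-07-09 through 2021-07-13, 2021-07-22 through 2021-08-02, 2021-08-09 through 2021-08-09.
2021-07-03 through 2021-07-10 with B removed leaves 2021-07-03 through 2021-07-08.
2021-07-12 through 2021-07-17 with B removed leaves 2021-07-14 through 2021-07-17.
2021-07-20 through 2021-08-01 with B removed leaves 2021-07-20 through 2021-07-21.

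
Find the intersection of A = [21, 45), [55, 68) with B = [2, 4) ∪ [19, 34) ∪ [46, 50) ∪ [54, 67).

[21, 45) meets the second set on [21, 34).
[55, 68) meets the second set on [55, 67).

[21, 34) ∪ [55, 67)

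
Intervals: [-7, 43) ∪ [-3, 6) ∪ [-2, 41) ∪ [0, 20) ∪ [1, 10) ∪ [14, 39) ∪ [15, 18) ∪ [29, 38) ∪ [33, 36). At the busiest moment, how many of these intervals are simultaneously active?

Walk the sorted start/end points keeping a running depth.
The depth first hits 5 at 1.

5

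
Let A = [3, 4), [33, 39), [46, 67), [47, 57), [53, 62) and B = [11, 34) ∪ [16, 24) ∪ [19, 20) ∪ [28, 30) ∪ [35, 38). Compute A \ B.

[3, 4) ∪ [34, 35) ∪ [38, 39) ∪ [46, 67)

First set merges to [3, 4), [33, 39), [46, 67).
Second set merges to [11, 34), [35, 38).
[3, 4): no B overlap → unchanged.
[33, 39) minus B → [34, 35), [38, 39).
[46, 67): no B overlap → unchanged.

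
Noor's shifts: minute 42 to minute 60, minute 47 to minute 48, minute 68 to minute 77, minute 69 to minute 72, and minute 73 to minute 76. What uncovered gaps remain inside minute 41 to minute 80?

minute 41 to minute 42, minute 60 to minute 68, minute 77 to minute 80

Covered (merged): minute 42 to minute 60, minute 68 to minute 77.
Uncovered inside minute 41 to minute 80: minute 41 to minute 42, minute 60 to minute 68, minute 77 to minute 80.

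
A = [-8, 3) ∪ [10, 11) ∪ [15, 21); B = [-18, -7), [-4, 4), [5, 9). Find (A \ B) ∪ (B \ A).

A but not B: [-7, -4), [10, 11), [15, 21).
B but not A: [-18, -8), [3, 4), [5, 9).
Combining gives A △ B.

[-18, -8) ∪ [-7, -4) ∪ [3, 4) ∪ [5, 9) ∪ [10, 11) ∪ [15, 21)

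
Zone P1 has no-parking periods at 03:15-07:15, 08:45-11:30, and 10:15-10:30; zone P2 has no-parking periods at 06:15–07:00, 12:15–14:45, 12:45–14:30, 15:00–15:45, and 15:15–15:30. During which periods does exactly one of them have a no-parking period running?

03:15–06:15, 07:00–07:15, 08:45–11:30, 12:15–14:45, 15:00–15:45

Merge the first list: 03:15–07:15, 08:45–11:30.
Merge the second list: 06:15–07:00, 12:15–14:45, 15:00–15:45.
A \ B = 03:15–06:15, 07:00–07:15, 08:45–11:30.
B \ A = 12:15–14:45, 15:00–15:45.
Union of the two gives the symmetric difference.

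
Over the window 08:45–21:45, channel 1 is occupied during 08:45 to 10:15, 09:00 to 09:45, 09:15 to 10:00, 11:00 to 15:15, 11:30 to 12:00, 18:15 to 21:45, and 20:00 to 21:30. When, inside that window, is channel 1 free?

10:15–11:00, 15:15–18:15

The merged coverage is 08:45–10:15, 11:00–15:15, 18:15–21:45.
Complement within 08:45–21:45: 10:15–11:00, 15:15–18:15.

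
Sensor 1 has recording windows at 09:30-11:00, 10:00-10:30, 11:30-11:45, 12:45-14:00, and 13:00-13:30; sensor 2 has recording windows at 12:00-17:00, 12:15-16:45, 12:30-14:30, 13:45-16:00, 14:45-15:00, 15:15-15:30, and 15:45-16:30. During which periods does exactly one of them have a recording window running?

Merge the first list: 09:30-11:00, 11:30-11:45, 12:45-14:00.
Merge the second list: 12:00-17:00.
A \ B = 09:30-11:00, 11:30-11:45.
B \ A = 12:00-12:45, 14:00-17:00.
Union of the two gives the symmetric difference.

09:30-11:00, 11:30-11:45, 12:00-12:45, 14:00-17:00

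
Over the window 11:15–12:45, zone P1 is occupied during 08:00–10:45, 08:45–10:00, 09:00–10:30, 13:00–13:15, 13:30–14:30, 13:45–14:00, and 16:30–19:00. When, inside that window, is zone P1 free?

The merged coverage is 08:00–10:45, 13:00–13:15, 13:30–14:30, 16:30–19:00.
Uncovered inside 11:15–12:45: 11:15–12:45.

11:15–12:45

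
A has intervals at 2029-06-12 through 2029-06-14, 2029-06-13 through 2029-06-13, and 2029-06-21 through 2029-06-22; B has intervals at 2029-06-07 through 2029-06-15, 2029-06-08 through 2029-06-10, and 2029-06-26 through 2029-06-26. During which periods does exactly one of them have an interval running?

2029-06-07 through 2029-06-11, 2029-06-15 through 2029-06-15, 2029-06-21 through 2029-06-22, 2029-06-26 through 2029-06-26

First set merges to 2029-06-12 through 2029-06-14, 2029-06-21 through 2029-06-22.
Second set merges to 2029-06-07 through 2029-06-15, 2029-06-26 through 2029-06-26.
A \ B = 2029-06-21 through 2029-06-22.
B \ A = 2029-06-07 through 2029-06-11, 2029-06-15 through 2029-06-15, 2029-06-26 through 2029-06-26.
Union of the two gives the symmetric difference.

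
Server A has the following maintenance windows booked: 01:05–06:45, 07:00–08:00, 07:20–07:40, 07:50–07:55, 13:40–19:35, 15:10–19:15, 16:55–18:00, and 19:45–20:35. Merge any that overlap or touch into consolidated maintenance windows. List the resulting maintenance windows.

07:00–08:00 is disjoint → start new block.
07:20–07:40 overlaps/touches 07:00–08:00 → extend to 07:00–08:00.
07:50–07:55 overlaps/touches 07:00–08:00 → extend to 07:00–08:00.
13:40–19:35 is disjoint → start new block.
15:10–19:15 overlaps/touches 13:40–19:35 → extend to 13:40–19:35.
16:55–18:00 overlaps/touches 13:40–19:35 → extend to 13:40–19:35.
19:45–20:35 is disjoint → start new block.

01:05–06:45, 07:00–08:00, 13:40–19:35, 19:45–20:35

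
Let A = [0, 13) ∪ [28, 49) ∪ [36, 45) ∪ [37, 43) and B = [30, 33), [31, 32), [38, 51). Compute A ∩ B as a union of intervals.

[30, 33) ∪ [38, 49)

Merge the first list: [0, 13), [28, 49).
Merge the second list: [30, 33), [38, 51).
[0, 13) meets no B interval.
[28, 49) ∩ B → [30, 33), [38, 49).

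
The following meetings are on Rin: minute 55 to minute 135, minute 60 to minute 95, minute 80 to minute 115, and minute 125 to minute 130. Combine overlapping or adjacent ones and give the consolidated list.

minute 60 to minute 95 overlaps/touches minute 55 to minute 135 → extend to minute 55 to minute 135.
minute 80 to minute 115 overlaps/touches minute 55 to minute 135 → extend to minute 55 to minute 135.
minute 125 to minute 130 overlaps/touches minute 55 to minute 135 → extend to minute 55 to minute 135.

minute 55 to minute 135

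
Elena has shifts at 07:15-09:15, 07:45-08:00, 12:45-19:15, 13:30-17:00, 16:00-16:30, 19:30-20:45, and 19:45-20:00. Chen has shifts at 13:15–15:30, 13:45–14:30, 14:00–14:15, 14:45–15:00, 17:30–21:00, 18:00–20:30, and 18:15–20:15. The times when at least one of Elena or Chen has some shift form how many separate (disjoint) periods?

2

First set merges to 07:15–09:15, 12:45–19:15, 19:30–20:45.
Second set merges to 13:15–15:30, 17:30–21:00.
A ∪ B = 07:15–09:15, 12:45–21:00.
That is 2 disjoint pieces.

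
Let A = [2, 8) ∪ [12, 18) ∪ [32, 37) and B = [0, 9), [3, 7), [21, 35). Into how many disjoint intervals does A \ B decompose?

2

Second set merges to [0, 9), [21, 35).
A \ B = [12, 18), [35, 37).
That is 2 disjoint pieces.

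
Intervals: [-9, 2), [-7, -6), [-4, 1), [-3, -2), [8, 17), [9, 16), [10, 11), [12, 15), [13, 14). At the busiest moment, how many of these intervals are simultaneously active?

Sweep endpoints in order; track running count of active intervals.
Peak of 4 reached at 13.

4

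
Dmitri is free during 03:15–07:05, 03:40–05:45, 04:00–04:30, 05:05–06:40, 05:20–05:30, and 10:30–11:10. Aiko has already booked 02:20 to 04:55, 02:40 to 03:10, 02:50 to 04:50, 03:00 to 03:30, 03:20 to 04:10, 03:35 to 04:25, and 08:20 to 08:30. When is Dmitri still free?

Merge the first list: 03:15-07:05, 10:30-11:10.
Merge the second list: 02:20-04:55, 08:20-08:30.
03:15-07:05 \ B = 04:55-07:05.
10:30-11:10: nothing removed.

04:55-07:05, 10:30-11:10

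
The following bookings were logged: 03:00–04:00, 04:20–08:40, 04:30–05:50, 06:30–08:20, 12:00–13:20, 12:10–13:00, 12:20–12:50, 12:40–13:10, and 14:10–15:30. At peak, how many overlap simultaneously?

Walk the sorted start/end points keeping a running depth.
The depth first hits 4 at 12:40.

4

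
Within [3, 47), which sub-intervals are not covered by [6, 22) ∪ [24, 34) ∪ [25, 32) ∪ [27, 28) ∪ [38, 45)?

[3, 6) ∪ [22, 24) ∪ [34, 38) ∪ [45, 47)

Covered (merged): [6, 22), [24, 34), [38, 45).
Uncovered inside [3, 47): [3, 6), [22, 24), [34, 38), [45, 47).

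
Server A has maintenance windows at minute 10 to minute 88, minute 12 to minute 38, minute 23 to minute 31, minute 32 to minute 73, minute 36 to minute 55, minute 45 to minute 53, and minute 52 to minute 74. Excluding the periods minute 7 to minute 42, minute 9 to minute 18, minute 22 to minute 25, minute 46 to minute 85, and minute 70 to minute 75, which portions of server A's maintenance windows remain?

minute 42 to minute 46, minute 85 to minute 88

Merge the first list: minute 10 to minute 88.
Merge the second list: minute 7 to minute 42, minute 46 to minute 85.
minute 10 to minute 88 \ B = minute 42 to minute 46, minute 85 to minute 88.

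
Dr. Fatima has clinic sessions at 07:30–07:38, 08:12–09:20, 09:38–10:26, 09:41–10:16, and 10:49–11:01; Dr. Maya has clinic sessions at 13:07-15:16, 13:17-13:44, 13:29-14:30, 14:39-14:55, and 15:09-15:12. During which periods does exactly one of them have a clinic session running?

Merge the first list: 07:30–07:38, 08:12–09:20, 09:38–10:26, 10:49–11:01.
Merge the second list: 13:07–15:16.
A but not B: 07:30–07:38, 08:12–09:20, 09:38–10:26, 10:49–11:01.
B but not A: 13:07–15:16.
Combining gives A △ B.

07:30–07:38, 08:12–09:20, 09:38–10:26, 10:49–11:01, 13:07–15:16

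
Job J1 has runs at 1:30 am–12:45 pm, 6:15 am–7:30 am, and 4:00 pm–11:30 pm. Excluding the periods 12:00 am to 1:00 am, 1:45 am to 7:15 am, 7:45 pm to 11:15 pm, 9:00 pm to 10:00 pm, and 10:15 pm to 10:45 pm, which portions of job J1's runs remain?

Merge the first list: 1:30 am-12:45 pm, 4:00 pm-11:30 pm.
Merge the second list: 12:00 am-1:00 am, 1:45 am-7:15 am, 7:45 pm-11:15 pm.
1:30 am-12:45 pm \ B = 1:30 am-1:45 am, 7:15 am-12:45 pm.
4:00 pm-11:30 pm \ B = 4:00 pm-7:45 pm, 11:15 pm-11:30 pm.

1:30 am-1:45 am, 7:15 am-12:45 pm, 4:00 pm-7:45 pm, 11:15 pm-11:30 pm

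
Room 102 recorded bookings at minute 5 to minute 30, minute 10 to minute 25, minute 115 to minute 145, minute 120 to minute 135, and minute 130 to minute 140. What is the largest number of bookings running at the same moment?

3

At minute 130, 3 of the intervals are simultaneously active.
No point has more.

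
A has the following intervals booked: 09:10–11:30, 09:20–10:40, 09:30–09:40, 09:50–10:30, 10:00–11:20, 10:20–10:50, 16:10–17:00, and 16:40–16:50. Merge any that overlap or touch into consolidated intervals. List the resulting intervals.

09:20-10:40 overlaps/touches 09:10-11:30 → extend to 09:10-11:30.
09:30-09:40 overlaps/touches 09:10-11:30 → extend to 09:10-11:30.
09:50-10:30 overlaps/touches 09:10-11:30 → extend to 09:10-11:30.
10:00-11:20 overlaps/touches 09:10-11:30 → extend to 09:10-11:30.
10:20-10:50 overlaps/touches 09:10-11:30 → extend to 09:10-11:30.
16:10-17:00 is disjoint → start new block.
16:40-16:50 overlaps/touches 16:10-17:00 → extend to 16:10-17:00.

09:10-11:30, 16:10-17:00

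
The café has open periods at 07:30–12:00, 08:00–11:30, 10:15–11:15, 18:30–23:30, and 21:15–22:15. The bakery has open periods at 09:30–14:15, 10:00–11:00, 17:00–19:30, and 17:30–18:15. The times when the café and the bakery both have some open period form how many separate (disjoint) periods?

First set merges to 07:30–12:00, 18:30–23:30.
Second set merges to 09:30–14:15, 17:00–19:30.
A ∩ B = 09:30–12:00, 18:30–19:30.
That is 2 disjoint pieces.

2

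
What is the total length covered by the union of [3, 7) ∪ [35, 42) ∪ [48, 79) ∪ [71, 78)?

42

Merged: [3, 7), [35, 42), [48, 79).
Lengths: 4 + 7 + 31 = 42.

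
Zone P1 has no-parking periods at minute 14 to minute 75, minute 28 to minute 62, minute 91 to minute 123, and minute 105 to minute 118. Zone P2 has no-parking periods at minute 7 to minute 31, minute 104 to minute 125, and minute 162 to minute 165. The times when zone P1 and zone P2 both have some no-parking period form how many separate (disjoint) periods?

2

First set merges to minute 14 to minute 75, minute 91 to minute 123.
A ∩ B = minute 14 to minute 31, minute 104 to minute 123.
That is 2 disjoint pieces.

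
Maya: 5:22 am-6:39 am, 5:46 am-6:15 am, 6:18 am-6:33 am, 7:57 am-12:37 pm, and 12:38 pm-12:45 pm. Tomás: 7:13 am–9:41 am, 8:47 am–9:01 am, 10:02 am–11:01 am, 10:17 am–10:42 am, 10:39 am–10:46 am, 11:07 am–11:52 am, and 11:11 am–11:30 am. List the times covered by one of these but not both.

Merge the first list: 5:22 am–6:39 am, 7:57 am–12:37 pm, 12:38 pm–12:45 pm.
Merge the second list: 7:13 am–9:41 am, 10:02 am–11:01 am, 11:07 am–11:52 am.
A \ B = 5:22 am–6:39 am, 9:41 am–10:02 am, 11:01 am–11:07 am, 11:52 am–12:37 pm, 12:38 pm–12:45 pm.
B \ A = 7:13 am–7:57 am.
Union of the two gives the symmetric difference.

5:22 am–6:39 am, 7:13 am–7:57 am, 9:41 am–10:02 am, 11:01 am–11:07 am, 11:52 am–12:37 pm, 12:38 pm–12:45 pm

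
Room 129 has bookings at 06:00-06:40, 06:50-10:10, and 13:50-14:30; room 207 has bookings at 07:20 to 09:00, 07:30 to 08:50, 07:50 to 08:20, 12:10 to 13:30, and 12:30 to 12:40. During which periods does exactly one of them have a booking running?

B, merged: 07:20–09:00, 12:10–13:30.
A but not B: 06:00–06:40, 06:50–07:20, 09:00–10:10, 13:50–14:30.
B but not A: 12:10–13:30.
Combining gives A △ B.

06:00–06:40, 06:50–07:20, 09:00–10:10, 12:10–13:30, 13:50–14:30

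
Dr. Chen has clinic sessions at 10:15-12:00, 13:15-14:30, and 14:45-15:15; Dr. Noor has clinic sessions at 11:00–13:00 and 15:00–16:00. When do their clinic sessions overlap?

10:15–12:00 meets the second set on 11:00–12:00.
13:15–14:30: no overlap with the second set.
14:45–15:15 meets the second set on 15:00–15:15.

11:00–12:00, 15:00–15:15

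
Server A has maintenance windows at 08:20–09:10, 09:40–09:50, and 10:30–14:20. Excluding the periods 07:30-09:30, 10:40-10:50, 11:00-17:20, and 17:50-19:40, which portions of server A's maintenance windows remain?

09:40-09:50, 10:30-10:40, 10:50-11:00

08:20-09:10 lies entirely inside B → drops out.
09:40-09:50 is untouched.
10:30-14:20 with B removed leaves 10:30-10:40, 10:50-11:00.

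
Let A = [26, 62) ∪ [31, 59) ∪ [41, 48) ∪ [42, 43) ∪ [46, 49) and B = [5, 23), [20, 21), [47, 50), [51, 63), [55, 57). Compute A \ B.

[26, 47) ∪ [50, 51)

A, merged: [26, 62).
B, merged: [5, 23), [47, 50), [51, 63).
[26, 62) \ B = [26, 47), [50, 51).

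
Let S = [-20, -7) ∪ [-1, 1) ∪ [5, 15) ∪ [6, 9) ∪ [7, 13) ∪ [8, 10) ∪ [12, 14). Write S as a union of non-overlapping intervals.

[-1, 1) is disjoint → start new block.
[5, 15) is disjoint → start new block.
[6, 9) overlaps/touches [5, 15) → extend to [5, 15).
[7, 13) overlaps/touches [5, 15) → extend to [5, 15).
[8, 10) overlaps/touches [5, 15) → extend to [5, 15).
[12, 14) overlaps/touches [5, 15) → extend to [5, 15).

[-20, -7) ∪ [-1, 1) ∪ [5, 15)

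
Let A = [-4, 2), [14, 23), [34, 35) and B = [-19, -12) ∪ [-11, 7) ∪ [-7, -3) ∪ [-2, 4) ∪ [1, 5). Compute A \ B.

[14, 23) ∪ [34, 35)

Second set merges to [-19, -12), [-11, 7).
[-4, 2): fully covered by B → removed.
[14, 23): no B overlap → unchanged.
[34, 35): no B overlap → unchanged.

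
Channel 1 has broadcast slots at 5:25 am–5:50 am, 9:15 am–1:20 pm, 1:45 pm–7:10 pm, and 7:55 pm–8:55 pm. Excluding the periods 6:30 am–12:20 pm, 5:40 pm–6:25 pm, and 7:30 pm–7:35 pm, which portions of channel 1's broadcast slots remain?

5:25 am–5:50 am, 12:20 pm–1:20 pm, 1:45 pm–5:40 pm, 6:25 pm–7:10 pm, 7:55 pm–8:55 pm

5:25 am–5:50 am is untouched.
9:15 am–1:20 pm with B removed leaves 12:20 pm–1:20 pm.
1:45 pm–7:10 pm with B removed leaves 1:45 pm–5:40 pm, 6:25 pm–7:10 pm.
7:55 pm–8:55 pm is untouched.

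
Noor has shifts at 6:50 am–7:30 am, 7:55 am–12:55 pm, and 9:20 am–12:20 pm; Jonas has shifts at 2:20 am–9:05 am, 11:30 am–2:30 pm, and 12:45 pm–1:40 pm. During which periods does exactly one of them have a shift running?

2:20 am–6:50 am, 7:30 am–7:55 am, 9:05 am–11:30 am, 12:55 pm–2:30 pm

Merge the first list: 6:50 am–7:30 am, 7:55 am–12:55 pm.
Merge the second list: 2:20 am–9:05 am, 11:30 am–2:30 pm.
A \ B = 9:05 am–11:30 am.
B \ A = 2:20 am–6:50 am, 7:30 am–7:55 am, 12:55 pm–2:30 pm.
Union of the two gives the symmetric difference.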